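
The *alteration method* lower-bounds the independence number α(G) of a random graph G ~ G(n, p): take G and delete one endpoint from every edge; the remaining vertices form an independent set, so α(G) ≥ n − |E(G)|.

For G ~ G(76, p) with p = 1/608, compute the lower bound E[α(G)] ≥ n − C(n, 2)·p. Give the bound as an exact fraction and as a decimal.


E[|E(G)|] = C(76, 2)·p = 2850 · (1/608) = 75/16.
E[α(G)] ≥ n − E[|E(G)|] = 76 − 75/16 = 1141/16.
Numerically: ≈ 71.31250.
(This is only a lower bound; the true E[α(G)] may be larger.)

E[α(G)] ≥ 1141/16 ≈ 71.31250.


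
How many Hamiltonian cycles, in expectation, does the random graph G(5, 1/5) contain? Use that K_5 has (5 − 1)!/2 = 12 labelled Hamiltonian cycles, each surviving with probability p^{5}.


K_5 has (5 − 1)!/2 = 12 labelled Hamiltonian cycles.
For each such Hamiltonian cycle H, let X_H = 1 if all 5 edges of H are present in G. Then P[X_H = 1] = p^{5} = (1/5)^{5} = 1/3125.
By linearity of expectation: E[X] = Σ_H E[X_H] = 12 · p^{5} = 12 · 1/3125 = 12/3125.
Numerically: E[X] ≈ 0.00384.

E[X] = 12 · (1/5)^{5} = 12/3125 ≈ 0.00384.


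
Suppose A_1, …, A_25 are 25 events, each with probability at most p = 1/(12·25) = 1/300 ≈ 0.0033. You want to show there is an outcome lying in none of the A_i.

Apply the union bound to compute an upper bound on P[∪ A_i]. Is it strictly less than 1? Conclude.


Union bound: P[∪_{i=1}^{25} A_i] ≤ Σ_i P[A_i] ≤ 25·p = 25·(1/300) = 1/12.
Numerically: 1/12 ≈ 0.0833.
Is 1/12 < 1? YES.
Since P[∪ A_i] ≤ 1/12 < 1, the complement has P[∩ A_i^c] ≥ 1 − 1/12 = 11/12 > 0, so some outcome avoids every A_i.

25·p = 1/12 ≈ 0.0833; existence CERTIFIED by the union bound.


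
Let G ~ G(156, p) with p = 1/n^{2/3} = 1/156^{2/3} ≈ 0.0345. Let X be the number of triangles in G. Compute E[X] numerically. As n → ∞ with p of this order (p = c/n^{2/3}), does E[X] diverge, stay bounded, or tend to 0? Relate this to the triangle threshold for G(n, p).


Number of potential triangles: C(156, 3) = 620620.
Each occurs with probability p³ ≈ (0.0345)³ ≈ 4.10914e-05.
By linearity: E[X] = C(156, 3)·p³ ≈ 620620 · 4.10914e-05 ≈ 25.502.
Since α = 2/3 < 1, p = c/n^{2/3} ≫ 1/n is above the triangle threshold p ~ 1/n. Asymptotically E[X] ~ (c³/6)·n^{3(1−α)} = (1³/6)·n^{1} → ∞; triangles are abundant w.h.p.

E[X] ≈ 25.502; in regime p = Θ(1/n^{2/3}) E[X] diverges (above the triangle threshold p ~ 1/n).


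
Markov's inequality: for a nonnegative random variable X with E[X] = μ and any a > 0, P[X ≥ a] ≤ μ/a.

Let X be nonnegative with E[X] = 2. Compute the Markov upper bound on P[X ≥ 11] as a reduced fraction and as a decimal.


μ = E[X] = 2, a = 11.
Markov: P[X ≥ 11] ≤ μ/a = (2)/11 = 2/11.
Numerically: ≈ 0.1818.
(Since a = 11 > μ = 2.0000, the bound 2/11 is < 1 and informative.)

P[X ≥ 11] ≤ 2/11 ≈ 0.1818.


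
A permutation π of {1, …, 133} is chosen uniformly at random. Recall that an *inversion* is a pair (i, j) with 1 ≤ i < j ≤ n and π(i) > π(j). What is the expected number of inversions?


Write X = Σ X_I over the C(133, 2) = 8778 pairs i < j, with X_I the indicator of one inversion.
There are 8778 indicators.
For each fixed pair i < j, the values π(i) and π(j) are two distinct elements of {1, …, 133} in uniformly random order; by symmetry P[π(i) > π(j)] = 1/2.
By linearity: E[X] = 8778 · (1/2) = C(133, 2) · (1/2) = 8778/2 = 4389 ≈ 4389.0000.

E[X] = 4389 = 4389.0000.


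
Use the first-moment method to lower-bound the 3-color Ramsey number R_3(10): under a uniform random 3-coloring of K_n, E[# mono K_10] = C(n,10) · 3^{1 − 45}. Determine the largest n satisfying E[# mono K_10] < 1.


We need C(n, 10) · 3^{1 − 45} < 1, i.e. C(n, 10) < 3^{45 − 1} = 984770902183611232881.
Check values of n near the boundary:
  n = 569: C(569, 10) = 905357721286137524328; 905357721286137524328 < 984770902183611232881? YES
  n = 570: C(570, 10) = 921524823451961408691; 921524823451961408691 < 984770902183611232881? YES
  n = 571: C(571, 10) = 937951290893172842001; 937951290893172842001 < 984770902183611232881? YES
  n = 572: C(572, 10) = 954640815642161682606; 954640815642161682606 < 984770902183611232881? YES
  n = 573: C(573, 10) = 971597135635805762226; 971597135635805762226 < 984770902183611232881? YES
  n = 574: C(574, 10) = 988824035203816502691; 988824035203816502691 < 984770902183611232881? NO
The largest n with C(n, 10) < 984770902183611232881 is n = 573 (where E[X] = 35985079097622435638/36472996377170786403 ≈ 0.9866). Hence R_3(10) > 573, i.e. R_3(10) ≥ 574.

Largest n = 573; hence R_3(10) > 573.


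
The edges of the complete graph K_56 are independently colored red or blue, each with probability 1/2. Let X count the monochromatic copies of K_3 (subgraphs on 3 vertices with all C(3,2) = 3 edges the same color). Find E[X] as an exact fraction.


Let X = Σ_S X_S over the C(56, 3) = 27720 subsets S of size 3, where X_S = 1 if the K_3 on S is monochromatic.
For a fixed S, the K_3 on S has C(3, 2) = 3 edges. P[all 3 edges red] = (1/2)^3, and likewise for blue, so P[monochromatic] = 2·(1/2)^3 = 2^{1 − 3} = 1/4.
By linearity: E[X] = C(56, 3) · 2^{1 − 3} = 27720 · 1/4 = 6930.
Numerically: E[X] ≈ 6930.00000.

E[X] = C(56,3)·2^(1−C(3,2)) = 6930 ≈ 6930.00000.


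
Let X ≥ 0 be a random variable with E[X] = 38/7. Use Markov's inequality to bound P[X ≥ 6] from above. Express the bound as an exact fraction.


μ = E[X] = 38/7, a = 6.
Markov: P[X ≥ 6] ≤ μ/a = (38/7)/6 = 19/21.
Numerically: ≈ 0.90476.
(Since a = 6 > μ = 5.42857, the bound 19/21 is < 1 and informative.)

P[X ≥ 6] ≤ 19/21 ≈ 0.90476.


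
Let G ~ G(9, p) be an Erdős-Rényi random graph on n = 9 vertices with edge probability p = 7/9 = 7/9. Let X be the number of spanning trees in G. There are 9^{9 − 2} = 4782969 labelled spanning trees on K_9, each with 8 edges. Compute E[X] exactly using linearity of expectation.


K_9 has 9^{9 − 2} = 4782969 labelled spanning trees.
For each such spanning tree H, let X_H = 1 if all 8 edges of H are present in G. Then P[X_H = 1] = p^{8} = (7/9)^{8} = 5764801/43046721.
By linearity: E[X] = Σ_H E[X_H] = 4782969 · p^{8} = 4782969 · 5764801/43046721 = 5764801/9.
Numerically: E[X] ≈ 6.4053e+05.

E[X] = 4782969 · (7/9)^{8} = 5764801/9 ≈ 6.4053e+05.


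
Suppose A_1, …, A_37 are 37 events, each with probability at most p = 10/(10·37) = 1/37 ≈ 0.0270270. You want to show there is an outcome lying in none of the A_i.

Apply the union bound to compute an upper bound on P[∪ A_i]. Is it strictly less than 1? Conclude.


Union bound: P[∪_{i=1}^{37} A_i] ≤ Σ_i P[A_i] ≤ 37·p = 37·(1/37) = 1.
Numerically: 1 ≈ 1.0000000.
Is 1 < 1? NO.
Since the bound 1 is ≥ 1, the union bound is uninformative here; it does NOT by itself certify existence.

37·p = 1 ≈ 1.0000000; existence NOT certified by the union bound.


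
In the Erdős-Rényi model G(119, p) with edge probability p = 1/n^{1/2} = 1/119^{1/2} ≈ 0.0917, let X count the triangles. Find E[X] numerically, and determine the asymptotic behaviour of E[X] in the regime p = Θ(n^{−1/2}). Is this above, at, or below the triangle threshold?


Number of potential triangles: C(119, 3) = 273819.
Each occurs with probability p³ ≈ (0.0917)³ ≈ 7.70335e-04.
By linearity: E[X] = C(119, 3)·p³ ≈ 273819 · 7.70335e-04 ≈ 210.932.
Since α = 1/2 < 1, p = c/n^{1/2} ≫ 1/n is above the triangle threshold p ~ 1/n. Asymptotically E[X] ~ (c³/6)·n^{3(1−α)} = (1³/6)·n^{1.5} → ∞; triangles are abundant w.h.p.

E[X] ≈ 210.932; in regime p = Θ(1/n^{1/2}) E[X] diverges (above the triangle threshold p ~ 1/n).


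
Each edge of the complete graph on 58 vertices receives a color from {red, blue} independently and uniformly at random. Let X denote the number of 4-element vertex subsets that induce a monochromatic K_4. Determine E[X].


Let X = Σ_S X_S over the C(58, 4) = 424270 subsets S of size 4, where X_S = 1 if the K_4 on S is monochromatic.
For a fixed S, the K_4 on S has C(4, 2) = 6 edges. P[all 6 edges red] = (1/2)^6, and likewise for blue, so P[monochromatic] = 2·(1/2)^6 = 2^{1 − 6} = 1/32.
Summing: E[X] = C(58, 4) · 2^{1 − 6} = 424270 · 1/32 = 212135/16.
Numerically: E[X] ≈ 13258.438.

E[X] = C(58,4)·2^(1−C(4,2)) = 212135/16 ≈ 13258.438.


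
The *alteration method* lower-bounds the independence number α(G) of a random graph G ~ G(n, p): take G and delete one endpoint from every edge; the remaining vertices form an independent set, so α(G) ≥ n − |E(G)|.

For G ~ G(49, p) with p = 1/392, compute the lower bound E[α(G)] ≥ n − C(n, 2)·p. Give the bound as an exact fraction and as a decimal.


E[|E(G)|] = C(49, 2)·p = 1176 · (1/392) = 3.
E[α(G)] ≥ n − E[|E(G)|] = 49 − 3 = 46.
Numerically: ≈ 46.000000.
(This is only a lower bound; the true E[α(G)] may be larger.)

E[α(G)] ≥ 46 ≈ 46.000000.


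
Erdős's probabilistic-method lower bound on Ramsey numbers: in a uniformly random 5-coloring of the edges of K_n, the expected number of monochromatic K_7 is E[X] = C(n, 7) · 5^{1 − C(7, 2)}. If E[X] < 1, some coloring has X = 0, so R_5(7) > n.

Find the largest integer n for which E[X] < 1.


We need C(n, 7) · 5^{1 − 21} < 1, i.e. C(n, 7) < 5^{21 − 1} = 95367431640625.
Check values of n near the boundary:
  n = 333: C(333, 7) = 84549532139028; 84549532139028 < 95367431640625? YES
  n = 334: C(334, 7) = 86359460961576; 86359460961576 < 95367431640625? YES
  n = 335: C(335, 7) = 88202498238195; 88202498238195 < 95367431640625? YES
  n = 336: C(336, 7) = 90079147136880; 90079147136880 < 95367431640625? YES
  n = 337: C(337, 7) = 91989916924632; 91989916924632 < 95367431640625? YES
  n = 338: C(338, 7) = 93935323022736; 93935323022736 < 95367431640625? YES
  n = 339: C(339, 7) = 95915887062372; 95915887062372 < 95367431640625? NO
The largest n with C(n, 7) < 95367431640625 is n = 338 (where E[X] = 93935323022736/95367431640625 ≈ 0.9849833). Hence R_5(7) > 338, i.e. R_5(7) ≥ 339.

Largest n = 338; hence R_5(7) > 338.


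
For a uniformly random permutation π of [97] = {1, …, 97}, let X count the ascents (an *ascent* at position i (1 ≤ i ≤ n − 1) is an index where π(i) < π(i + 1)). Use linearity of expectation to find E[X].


Write X = Σ X_I over i = 1, …, 96, with X_I the indicator of one ascent.
There are 96 indicators.
For each fixed i, the pair (π(i), π(i+1)) is a uniformly random ordered pair of distinct values from {1, …, 97}; by symmetry P[π(i) < π(i+1)] = 1/2.
By linearity: E[X] = 96 · (1/2) = (97 − 1) · (1/2) = 48 ≈ 48.000000.

E[X] = 48 = 48.000000.


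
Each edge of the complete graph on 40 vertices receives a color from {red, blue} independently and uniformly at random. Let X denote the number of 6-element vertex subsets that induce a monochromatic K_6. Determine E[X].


Let X = Σ_S X_S over the C(40, 6) = 3838380 subsets S of size 6, where X_S = 1 if the K_6 on S is monochromatic.
For a fixed S, the K_6 on S has C(6, 2) = 15 edges. P[all 15 edges red] = (1/2)^15, and likewise for blue, so P[monochromatic] = 2·(1/2)^15 = 2^{1 − 15} = 1/16384.
By linearity: E[X] = C(40, 6) · 2^{1 − 15} = 3838380 · 1/16384 = 959595/4096.
Numerically: E[X] ≈ 234.27612.

E[X] = C(40,6)·2^(1−C(6,2)) = 959595/4096 ≈ 234.27612.


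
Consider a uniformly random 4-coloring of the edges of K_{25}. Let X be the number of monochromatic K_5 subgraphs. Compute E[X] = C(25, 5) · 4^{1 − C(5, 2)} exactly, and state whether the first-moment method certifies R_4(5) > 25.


E[X] = C(25, 5) · 4^{1 − 10} = 53130 · 4^{−9} = 53130/262144.
As a reduced fraction: E[X] = 26565/131072 ≈ 0.2027.
Is E[X] < 1? YES.
Since E[X] < 1, there exists a 4-coloring of K_{25} with no monochromatic K_5; hence R_4(5) > 25.

E[X] = 26565/131072 ≈ 0.2027; E[X] < 1, so R_4(5) > 25.


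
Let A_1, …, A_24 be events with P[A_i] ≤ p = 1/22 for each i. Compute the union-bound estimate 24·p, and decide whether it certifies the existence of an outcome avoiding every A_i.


Union bound: P[∪_{i=1}^{24} A_i] ≤ Σ_i P[A_i] ≤ 24·p = 24·(1/22) = 12/11.
Numerically: 12/11 ≈ 1.09091.
Is 12/11 < 1? NO.
Since the bound 12/11 is ≥ 1, the union bound is uninformative here; it does NOT by itself certify existence.

24·p = 12/11 ≈ 1.09091; existence NOT certified by the union bound.


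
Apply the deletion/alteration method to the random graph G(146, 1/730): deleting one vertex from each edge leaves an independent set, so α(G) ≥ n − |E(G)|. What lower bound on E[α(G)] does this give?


E[|E(G)|] = C(146, 2)·p = 10585 · (1/730) = 29/2.
E[α(G)] ≥ n − E[|E(G)|] = 146 − 29/2 = 263/2.
Numerically: ≈ 131.5000.
(This is only a lower bound; the true E[α(G)] may be larger.)

E[α(G)] ≥ 263/2 ≈ 131.5000.


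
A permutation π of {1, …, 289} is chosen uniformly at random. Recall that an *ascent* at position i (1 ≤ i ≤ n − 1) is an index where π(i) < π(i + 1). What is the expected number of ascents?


Write X = Σ X_I over i = 1, …, 288, with X_I the indicator of one ascent.
There are 288 indicators.
For each fixed i, the pair (π(i), π(i+1)) is a uniformly random ordered pair of distinct values from {1, …, 289}; by symmetry P[π(i) < π(i+1)] = 1/2.
By linearity: E[X] = 288 · (1/2) = (289 − 1) · (1/2) = 144 ≈ 144.000.

E[X] = 144 = 144.000.


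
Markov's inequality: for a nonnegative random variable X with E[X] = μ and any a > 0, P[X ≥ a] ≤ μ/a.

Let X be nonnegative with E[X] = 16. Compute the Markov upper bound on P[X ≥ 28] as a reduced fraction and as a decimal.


μ = E[X] = 16, a = 28.
Markov: P[X ≥ 28] ≤ μ/a = (16)/28 = 4/7.
Numerically: ≈ 0.571.
(Since a = 28 > μ = 16.000, the bound 4/7 is < 1 and informative.)

P[X ≥ 28] ≤ 4/7 ≈ 0.571.


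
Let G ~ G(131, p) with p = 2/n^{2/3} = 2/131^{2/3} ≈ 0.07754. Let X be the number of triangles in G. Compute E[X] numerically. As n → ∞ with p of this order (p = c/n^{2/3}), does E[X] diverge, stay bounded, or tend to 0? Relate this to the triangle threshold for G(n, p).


Number of potential triangles: C(131, 3) = 366145.
Each occurs with probability p³ ≈ (0.07754)³ ≈ 4.661733e-04.
By linearity: E[X] = C(131, 3)·p³ ≈ 366145 · 4.661733e-04 ≈ 170.6870.
Since α = 2/3 < 1, p = c/n^{2/3} ≫ 1/n is above the triangle threshold p ~ 1/n. Asymptotically E[X] ~ (c³/6)·n^{3(1−α)} = (2³/6)·n^{1} → ∞; triangles are abundant w.h.p.

E[X] ≈ 170.6870; in regime p = Θ(1/n^{2/3}) E[X] diverges (above the triangle threshold p ~ 1/n).


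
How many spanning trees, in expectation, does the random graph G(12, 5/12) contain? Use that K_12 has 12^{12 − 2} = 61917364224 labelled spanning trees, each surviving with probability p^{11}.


K_12 has 12^{12 − 2} = 61917364224 labelled spanning trees.
For each such spanning tree H, let X_H = 1 if all 11 edges of H are present in G. Then P[X_H = 1] = p^{11} = (5/12)^{11} = 48828125/743008370688.
By linearity: E[X] = Σ_H E[X_H] = 61917364224 · p^{11} = 61917364224 · 48828125/743008370688 = 48828125/12.
Numerically: E[X] ≈ 4.069e+06.

E[X] = 61917364224 · (5/12)^{11} = 48828125/12 ≈ 4.069e+06.


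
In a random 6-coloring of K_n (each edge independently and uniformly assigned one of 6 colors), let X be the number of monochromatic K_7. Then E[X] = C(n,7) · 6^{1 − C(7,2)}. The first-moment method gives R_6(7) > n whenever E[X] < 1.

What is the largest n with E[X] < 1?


We need C(n, 7) · 6^{1 − 21} < 1, i.e. C(n, 7) < 6^{21 − 1} = 3656158440062976.
Check values of n near the boundary:
  n = 565: C(565, 7) = 3513212521235560; 3513212521235560 < 3656158440062976? YES
  n = 566: C(566, 7) = 3557206237959440; 3557206237959440 < 3656158440062976? YES
  n = 567: C(567, 7) = 3601671315933933; 3601671315933933 < 3656158440062976? YES
  n = 568: C(568, 7) = 3646611956239704; 3646611956239704 < 3656158440062976? YES
  n = 569: C(569, 7) = 3692032389858348; 3692032389858348 < 3656158440062976? NO
  n = 570: C(570, 7) = 3737936877831720; 3737936877831720 < 3656158440062976? NO
The largest n with C(n, 7) < 3656158440062976 is n = 568 (where E[X] = 16882462760369/16926659444736 ≈ 0.9974). Hence R_6(7) > 568, i.e. R_6(7) ≥ 569.

Largest n = 568; hence R_6(7) > 568.


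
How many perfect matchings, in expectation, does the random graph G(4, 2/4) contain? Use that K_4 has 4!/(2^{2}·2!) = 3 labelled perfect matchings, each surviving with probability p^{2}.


K_4 has 4!/(2^{2}·2!) = 3 labelled perfect matchings.
For each such perfect matching H, let X_H = 1 if all 2 edges of H are present in G. Then P[X_H = 1] = p^{2} = (1/2)^{2} = 1/4.
Summing the indicators: E[X] = Σ_H E[X_H] = 3 · p^{2} = 3 · 1/4 = 3/4.
Numerically: E[X] ≈ 0.75.

E[X] = 3 · (1/2)^{2} = 3/4 ≈ 0.75.


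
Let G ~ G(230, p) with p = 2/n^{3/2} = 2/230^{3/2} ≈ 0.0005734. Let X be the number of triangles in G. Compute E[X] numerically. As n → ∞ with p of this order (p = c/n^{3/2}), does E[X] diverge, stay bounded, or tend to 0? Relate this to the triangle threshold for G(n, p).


Number of potential triangles: C(230, 3) = 2001460.
Each occurs with probability p³ ≈ (0.0005734)³ ≈ 1.885015e-10.
By linearity: E[X] = C(230, 3)·p³ ≈ 2001460 · 1.885015e-10 ≈ 0.0004.
Since α = 3/2 > 1, p = c/n^{3/2} = o(1/n) is below the triangle threshold p ~ 1/n. Asymptotically E[X] ~ (c³/6)·n^{3(1−α)} = (2³/6)·n^{-1.5} → 0, so by Markov's inequality G has no triangles w.h.p.

E[X] ≈ 0.0004; in regime p = Θ(1/n^{3/2}) E[X] tends to 0 (below the triangle threshold p ~ 1/n).


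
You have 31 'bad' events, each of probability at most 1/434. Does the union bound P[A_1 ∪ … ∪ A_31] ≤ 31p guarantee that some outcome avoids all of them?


Union bound: P[∪_{i=1}^{31} A_i] ≤ Σ_i P[A_i] ≤ 31·p = 31·(1/434) = 1/14.
Numerically: 1/14 ≈ 0.07143.
Is 1/14 < 1? YES.
Since P[∪ A_i] ≤ 1/14 < 1, the complement has P[∩ A_i^c] ≥ 1 − 1/14 = 13/14 > 0, so some outcome avoids every A_i.

31·p = 1/14 ≈ 0.07143; existence CERTIFIED by the union bound.


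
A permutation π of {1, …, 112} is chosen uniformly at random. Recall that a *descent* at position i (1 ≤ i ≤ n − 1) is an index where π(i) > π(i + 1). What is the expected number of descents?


Write X = Σ X_I over i = 1, …, 111, with X_I the indicator of one descent.
There are 111 indicators.
For each fixed i, the pair (π(i), π(i+1)) is a uniformly random ordered pair of distinct values from {1, …, 112}; by symmetry P[π(i) > π(i+1)] = 1/2.
By linearity: E[X] = 111 · (1/2) = (112 − 1) · (1/2) = 111/2 ≈ 55.500000.

E[X] = 111/2 = 55.500000.


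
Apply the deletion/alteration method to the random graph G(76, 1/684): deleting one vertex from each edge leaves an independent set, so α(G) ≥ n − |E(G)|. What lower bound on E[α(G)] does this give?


E[|E(G)|] = C(76, 2)·p = 2850 · (1/684) = 25/6.
E[α(G)] ≥ n − E[|E(G)|] = 76 − 25/6 = 431/6.
Numerically: ≈ 71.833.
(This is only a lower bound; the true E[α(G)] may be larger.)

E[α(G)] ≥ 431/6 ≈ 71.833.


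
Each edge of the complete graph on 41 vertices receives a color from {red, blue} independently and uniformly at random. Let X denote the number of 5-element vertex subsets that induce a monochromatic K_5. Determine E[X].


Let X = Σ_S X_S over the C(41, 5) = 749398 subsets S of size 5, where X_S = 1 if the K_5 on S is monochromatic.
For a fixed S, the K_5 on S has C(5, 2) = 10 edges. P[all 10 edges red] = (1/2)^10, and likewise for blue, so P[monochromatic] = 2·(1/2)^10 = 2^{1 − 10} = 1/512.
Summing: E[X] = C(41, 5) · 2^{1 − 10} = 749398 · 1/512 = 374699/256.
Numerically: E[X] ≈ 1463.6680.

E[X] = C(41,5)·2^(1−C(5,2)) = 374699/256 ≈ 1463.6680.


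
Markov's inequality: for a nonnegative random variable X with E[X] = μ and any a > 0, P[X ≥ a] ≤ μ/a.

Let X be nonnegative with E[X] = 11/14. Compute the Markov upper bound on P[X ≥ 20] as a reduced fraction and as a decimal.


μ = E[X] = 11/14, a = 20.
Markov: P[X ≥ 20] ≤ μ/a = (11/14)/20 = 11/280.
Numerically: ≈ 0.039286.
(Since a = 20 > μ = 0.785714, the bound 11/280 is < 1 and informative.)

P[X ≥ 20] ≤ 11/280 ≈ 0.039286.


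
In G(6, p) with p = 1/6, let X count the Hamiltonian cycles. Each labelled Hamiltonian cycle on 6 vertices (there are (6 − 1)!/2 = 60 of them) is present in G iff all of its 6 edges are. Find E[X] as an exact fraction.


K_6 has (6 − 1)!/2 = 60 labelled Hamiltonian cycles.
For each such Hamiltonian cycle H, let X_H = 1 if all 6 edges of H are present in G. Then P[X_H = 1] = p^{6} = (1/6)^{6} = 1/46656.
Summing the indicators: E[X] = Σ_H E[X_H] = 60 · p^{6} = 60 · 1/46656 = 5/3888.
Numerically: E[X] ≈ 0.001286.

E[X] = 60 · (1/6)^{6} = 5/3888 ≈ 0.001286.


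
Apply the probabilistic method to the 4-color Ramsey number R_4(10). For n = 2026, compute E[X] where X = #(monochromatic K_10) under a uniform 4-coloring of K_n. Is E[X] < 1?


E[X] = C(2026, 10) · 4^{1 − 45} = 314029205130126398094885285 · 4^{−44} = 314029205130126398094885285/309485009821345068724781056.
As a reduced fraction: E[X] = 314029205130126398094885285/309485009821345068724781056 ≈ 1.0146831.
Is E[X] < 1? NO.
Since E[X] ≥ 1, the first-moment bound is inconclusive at n = 2026; it does NOT by itself certify R_4(10) > 2026.

E[X] = 314029205130126398094885285/309485009821345068724781056 ≈ 1.0146831; E[X] ≥ 1; first-moment method inconclusive here.


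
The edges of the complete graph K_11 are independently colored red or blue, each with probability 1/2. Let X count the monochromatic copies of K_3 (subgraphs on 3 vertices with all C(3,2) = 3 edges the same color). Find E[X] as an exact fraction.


Let X = Σ_S X_S over the C(11, 3) = 165 subsets S of size 3, where X_S = 1 if the K_3 on S is monochromatic.
For a fixed S, the K_3 on S has C(3, 2) = 3 edges. P[all 3 edges red] = (1/2)^3, and likewise for blue, so P[monochromatic] = 2·(1/2)^3 = 2^{1 − 3} = 1/4.
By linearity of expectation: E[X] = C(11, 3) · 2^{1 − 3} = 165 · 1/4 = 165/4.
Numerically: E[X] ≈ 41.25000.

E[X] = C(11,3)·2^(1−C(3,2)) = 165/4 ≈ 41.25000.


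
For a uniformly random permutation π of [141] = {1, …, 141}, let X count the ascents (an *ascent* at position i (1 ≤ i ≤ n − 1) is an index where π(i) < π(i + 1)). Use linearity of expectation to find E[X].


Write X = Σ X_I over i = 1, …, 140, with X_I the indicator of one ascent.
There are 140 indicators.
For each fixed i, the pair (π(i), π(i+1)) is a uniformly random ordered pair of distinct values from {1, …, 141}; by symmetry P[π(i) < π(i+1)] = 1/2.
By linearity: E[X] = 140 · (1/2) = (141 − 1) · (1/2) = 70 ≈ 70.000.

E[X] = 70 = 70.000.


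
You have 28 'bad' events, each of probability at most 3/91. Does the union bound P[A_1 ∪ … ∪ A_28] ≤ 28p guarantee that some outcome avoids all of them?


Union bound: P[∪_{i=1}^{28} A_i] ≤ Σ_i P[A_i] ≤ 28·p = 28·(3/91) = 12/13.
Numerically: 12/13 ≈ 0.9230769.
Is 12/13 < 1? YES.
Since P[∪ A_i] ≤ 12/13 < 1, the complement has P[∩ A_i^c] ≥ 1 − 12/13 = 1/13 > 0, so some outcome avoids every A_i.

28·p = 12/13 ≈ 0.9230769; existence CERTIFIED by the union bound.


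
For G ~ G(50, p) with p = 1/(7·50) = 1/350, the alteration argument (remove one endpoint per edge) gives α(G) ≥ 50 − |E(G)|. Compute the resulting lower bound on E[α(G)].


E[|E(G)|] = C(50, 2)·p = 1225 · (1/350) = 7/2.
E[α(G)] ≥ n − E[|E(G)|] = 50 − 7/2 = 93/2.
Numerically: ≈ 46.500.
(This is only a lower bound; the true E[α(G)] may be larger.)

E[α(G)] ≥ 93/2 ≈ 46.500.


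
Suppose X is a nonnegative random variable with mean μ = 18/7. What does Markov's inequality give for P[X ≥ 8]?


μ = E[X] = 18/7, a = 8.
Markov: P[X ≥ 8] ≤ μ/a = (18/7)/8 = 9/28.
Numerically: ≈ 0.3214.
(Since a = 8 > μ = 2.5714, the bound 9/28 is < 1 and informative.)

P[X ≥ 8] ≤ 9/28 ≈ 0.3214.


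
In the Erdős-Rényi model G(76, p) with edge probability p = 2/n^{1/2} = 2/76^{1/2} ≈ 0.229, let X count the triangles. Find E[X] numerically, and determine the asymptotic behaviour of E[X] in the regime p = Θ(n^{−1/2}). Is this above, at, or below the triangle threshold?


Number of potential triangles: C(76, 3) = 70300.
Each occurs with probability p³ ≈ (0.229)³ ≈ 1.20745e-02.
By linearity: E[X] = C(76, 3)·p³ ≈ 70300 · 1.20745e-02 ≈ 848.838.
Since α = 1/2 < 1, p = c/n^{1/2} ≫ 1/n is above the triangle threshold p ~ 1/n. Asymptotically E[X] ~ (c³/6)·n^{3(1−α)} = (2³/6)·n^{1.5} → ∞; triangles are abundant w.h.p.

E[X] ≈ 848.838; in regime p = Θ(1/n^{1/2}) E[X] diverges (above the triangle threshold p ~ 1/n).


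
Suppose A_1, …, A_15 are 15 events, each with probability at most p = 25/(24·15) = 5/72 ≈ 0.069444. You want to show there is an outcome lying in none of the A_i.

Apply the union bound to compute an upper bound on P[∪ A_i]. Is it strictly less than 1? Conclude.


Union bound: P[∪_{i=1}^{15} A_i] ≤ Σ_i P[A_i] ≤ 15·p = 15·(5/72) = 25/24.
Numerically: 25/24 ≈ 1.041667.
Is 25/24 < 1? NO.
Since the bound 25/24 is ≥ 1, the union bound is uninformative here; it does NOT by itself certify existence.

15·p = 25/24 ≈ 1.041667; existence NOT certified by the union bound.


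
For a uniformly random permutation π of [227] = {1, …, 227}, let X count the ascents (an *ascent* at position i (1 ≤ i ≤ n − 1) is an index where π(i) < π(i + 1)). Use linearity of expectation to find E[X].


Write X = Σ X_I over i = 1, …, 226, with X_I the indicator of one ascent.
There are 226 indicators.
For each fixed i, the pair (π(i), π(i+1)) is a uniformly random ordered pair of distinct values from {1, …, 227}; by symmetry P[π(i) < π(i+1)] = 1/2.
By linearity: E[X] = 226 · (1/2) = (227 − 1) · (1/2) = 113 ≈ 113.000000.

E[X] = 113 = 113.000000.


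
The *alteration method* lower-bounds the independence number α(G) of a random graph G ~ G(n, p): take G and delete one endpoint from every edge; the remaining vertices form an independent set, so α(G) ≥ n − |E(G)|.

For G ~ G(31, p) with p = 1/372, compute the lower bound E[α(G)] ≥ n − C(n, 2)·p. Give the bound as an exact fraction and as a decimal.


E[|E(G)|] = C(31, 2)·p = 465 · (1/372) = 5/4.
E[α(G)] ≥ n − E[|E(G)|] = 31 − 5/4 = 119/4.
Numerically: ≈ 29.750000.
(This is only a lower bound; the true E[α(G)] may be larger.)

E[α(G)] ≥ 119/4 ≈ 29.750000.


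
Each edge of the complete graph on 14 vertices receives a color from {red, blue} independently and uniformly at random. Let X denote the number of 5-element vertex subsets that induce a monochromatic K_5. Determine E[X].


Let X = Σ_S X_S over the C(14, 5) = 2002 subsets S of size 5, where X_S = 1 if the K_5 on S is monochromatic.
For a fixed S, the K_5 on S has C(5, 2) = 10 edges. P[all 10 edges red] = (1/2)^10, and likewise for blue, so P[monochromatic] = 2·(1/2)^10 = 2^{1 − 10} = 1/512.
By linearity: E[X] = C(14, 5) · 2^{1 − 10} = 2002 · 1/512 = 1001/256.
Numerically: E[X] ≈ 3.91016.

E[X] = C(14,5)·2^(1−C(5,2)) = 1001/256 ≈ 3.91016.


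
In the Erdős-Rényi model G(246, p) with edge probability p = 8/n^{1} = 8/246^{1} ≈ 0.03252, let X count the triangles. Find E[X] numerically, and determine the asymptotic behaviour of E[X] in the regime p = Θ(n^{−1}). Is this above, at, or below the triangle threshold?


Number of potential triangles: C(246, 3) = 2450980.
Each occurs with probability p³ ≈ (0.03252)³ ≈ 3.439257e-05.
By linearity: E[X] = C(246, 3)·p³ ≈ 2450980 · 3.439257e-05 ≈ 84.2955.
Here α = 1, so p = 8/n is exactly at the triangle threshold p ~ 1/n. Asymptotically E[X] → c³/6 = 8³/6 = 256/3 ≈ 85.3333, a bounded constant. In this regime the triangle count is asymptotically Poisson(c³/6).

E[X] ≈ 84.2955; in regime p = Θ(1/n^{1}) E[X] stays bounded (at the triangle threshold p ~ 1/n).


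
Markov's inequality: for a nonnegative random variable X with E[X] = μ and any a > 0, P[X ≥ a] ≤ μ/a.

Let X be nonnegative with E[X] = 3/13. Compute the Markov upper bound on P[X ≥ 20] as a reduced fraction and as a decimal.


μ = E[X] = 3/13, a = 20.
Markov: P[X ≥ 20] ≤ μ/a = (3/13)/20 = 3/260.
Numerically: ≈ 0.01154.
(Since a = 20 > μ = 0.23077, the bound 3/260 is < 1 and informative.)

P[X ≥ 20] ≤ 3/260 ≈ 0.01154.


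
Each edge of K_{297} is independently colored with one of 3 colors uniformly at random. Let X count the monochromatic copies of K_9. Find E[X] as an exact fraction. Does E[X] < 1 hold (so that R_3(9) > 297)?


E[X] = C(297, 9) · 3^{1 − 36} = 43842345008337645 · 3^{−35} = 43842345008337645/50031545098999707.
As a reduced fraction: E[X] = 14614115002779215/16677181699666569 ≈ 0.8763.
Is E[X] < 1? YES.
Since E[X] < 1, there exists a 3-coloring of K_{297} with no monochromatic K_9; hence R_3(9) > 297.

E[X] = 14614115002779215/16677181699666569 ≈ 0.8763; E[X] < 1, so R_3(9) > 297.


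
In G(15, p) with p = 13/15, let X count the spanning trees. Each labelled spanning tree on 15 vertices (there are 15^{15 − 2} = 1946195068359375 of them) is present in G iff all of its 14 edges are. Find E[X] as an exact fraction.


K_15 has 15^{15 − 2} = 1946195068359375 labelled spanning trees.
For each such spanning tree H, let X_H = 1 if all 14 edges of H are present in G. Then P[X_H = 1] = p^{14} = (13/15)^{14} = 3937376385699289/29192926025390625.
By linearity: E[X] = Σ_H E[X_H] = 1946195068359375 · p^{14} = 1946195068359375 · 3937376385699289/29192926025390625 = 3937376385699289/15.
Numerically: E[X] ≈ 2.625e+14.

E[X] = 1946195068359375 · (13/15)^{14} = 3937376385699289/15 ≈ 2.625e+14.


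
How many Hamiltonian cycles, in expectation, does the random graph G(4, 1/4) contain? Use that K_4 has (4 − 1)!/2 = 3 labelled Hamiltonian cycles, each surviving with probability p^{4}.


K_4 has (4 − 1)!/2 = 3 labelled Hamiltonian cycles.
For each such Hamiltonian cycle H, let X_H = 1 if all 4 edges of H are present in G. Then P[X_H = 1] = p^{4} = (1/4)^{4} = 1/256.
Summing the indicators: E[X] = Σ_H E[X_H] = 3 · p^{4} = 3 · 1/256 = 3/256.
Numerically: E[X] ≈ 0.0117188.

E[X] = 3 · (1/4)^{4} = 3/256 ≈ 0.0117188.


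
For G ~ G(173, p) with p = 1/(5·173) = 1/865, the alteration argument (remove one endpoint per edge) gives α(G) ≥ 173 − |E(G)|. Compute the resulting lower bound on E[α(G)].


E[|E(G)|] = C(173, 2)·p = 14878 · (1/865) = 86/5.
E[α(G)] ≥ n − E[|E(G)|] = 173 − 86/5 = 779/5.
Numerically: ≈ 155.80000.
(This is only a lower bound; the true E[α(G)] may be larger.)

E[α(G)] ≥ 779/5 ≈ 155.80000.


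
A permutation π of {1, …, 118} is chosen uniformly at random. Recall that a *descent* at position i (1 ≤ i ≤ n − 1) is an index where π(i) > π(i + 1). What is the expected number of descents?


Write X = Σ X_I over i = 1, …, 117, with X_I the indicator of one descent.
There are 117 indicators.
For each fixed i, the pair (π(i), π(i+1)) is a uniformly random ordered pair of distinct values from {1, …, 118}; by symmetry P[π(i) > π(i+1)] = 1/2.
By linearity: E[X] = 117 · (1/2) = (118 − 1) · (1/2) = 117/2 ≈ 58.50000.

E[X] = 117/2 = 58.50000.


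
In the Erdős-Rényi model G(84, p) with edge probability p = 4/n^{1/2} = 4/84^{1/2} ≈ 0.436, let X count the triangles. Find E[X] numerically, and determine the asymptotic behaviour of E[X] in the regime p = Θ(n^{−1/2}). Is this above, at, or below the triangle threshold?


Number of potential triangles: C(84, 3) = 95284.
Each occurs with probability p³ ≈ (0.436)³ ≈ 8.31306e-02.
By linearity: E[X] = C(84, 3)·p³ ≈ 95284 · 8.31306e-02 ≈ 7921.018.
Since α = 1/2 < 1, p = c/n^{1/2} ≫ 1/n is above the triangle threshold p ~ 1/n. Asymptotically E[X] ~ (c³/6)·n^{3(1−α)} = (4³/6)·n^{1.5} → ∞; triangles are abundant w.h.p.

E[X] ≈ 7921.018; in regime p = Θ(1/n^{1/2}) E[X] diverges (above the triangle threshold p ~ 1/n).


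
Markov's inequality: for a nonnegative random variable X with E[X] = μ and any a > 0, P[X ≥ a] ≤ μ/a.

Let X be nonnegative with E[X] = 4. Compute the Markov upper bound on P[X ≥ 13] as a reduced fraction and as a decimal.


μ = E[X] = 4, a = 13.
Markov: P[X ≥ 13] ≤ μ/a = (4)/13 = 4/13.
Numerically: ≈ 0.308.
(Since a = 13 > μ = 4.000, the bound 4/13 is < 1 and informative.)

P[X ≥ 13] ≤ 4/13 ≈ 0.308.


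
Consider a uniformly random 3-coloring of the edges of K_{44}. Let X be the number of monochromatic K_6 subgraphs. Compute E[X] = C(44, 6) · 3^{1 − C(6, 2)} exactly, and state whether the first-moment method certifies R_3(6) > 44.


E[X] = C(44, 6) · 3^{1 − 15} = 7059052 · 3^{−14} = 7059052/4782969.
As a reduced fraction: E[X] = 7059052/4782969 ≈ 1.475872.
Is E[X] < 1? NO.
Since E[X] ≥ 1, the first-moment bound is inconclusive at n = 44; it does NOT by itself certify R_3(6) > 44.

E[X] = 7059052/4782969 ≈ 1.475872; E[X] ≥ 1; first-moment method inconclusive here.


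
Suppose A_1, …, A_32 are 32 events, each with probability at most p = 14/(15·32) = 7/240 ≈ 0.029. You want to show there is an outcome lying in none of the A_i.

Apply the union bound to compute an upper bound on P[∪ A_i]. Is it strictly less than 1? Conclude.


Union bound: P[∪_{i=1}^{32} A_i] ≤ Σ_i P[A_i] ≤ 32·p = 32·(7/240) = 14/15.
Numerically: 14/15 ≈ 0.933.
Is 14/15 < 1? YES.
Since P[∪ A_i] ≤ 14/15 < 1, the complement has P[∩ A_i^c] ≥ 1 − 14/15 = 1/15 > 0, so some outcome avoids every A_i.

32·p = 14/15 ≈ 0.933; existence CERTIFIED by the union bound.


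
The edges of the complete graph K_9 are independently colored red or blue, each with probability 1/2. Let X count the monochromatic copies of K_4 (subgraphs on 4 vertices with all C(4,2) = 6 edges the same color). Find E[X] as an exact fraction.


Let X = Σ_S X_S over the C(9, 4) = 126 subsets S of size 4, where X_S = 1 if the K_4 on S is monochromatic.
For a fixed S, the K_4 on S has C(4, 2) = 6 edges. P[all 6 edges red] = (1/2)^6, and likewise for blue, so P[monochromatic] = 2·(1/2)^6 = 2^{1 − 6} = 1/32.
By linearity of expectation: E[X] = C(9, 4) · 2^{1 − 6} = 126 · 1/32 = 63/16.
Numerically: E[X] ≈ 3.938.

E[X] = C(9,4)·2^(1−C(4,2)) = 63/16 ≈ 3.938.


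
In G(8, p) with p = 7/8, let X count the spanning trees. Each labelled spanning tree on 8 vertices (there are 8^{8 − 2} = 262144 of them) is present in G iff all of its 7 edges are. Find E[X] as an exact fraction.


K_8 has 8^{8 − 2} = 262144 labelled spanning trees.
For each such spanning tree H, let X_H = 1 if all 7 edges of H are present in G. Then P[X_H = 1] = p^{7} = (7/8)^{7} = 823543/2097152.
Summing the indicators: E[X] = Σ_H E[X_H] = 262144 · p^{7} = 262144 · 823543/2097152 = 823543/8.
Numerically: E[X] ≈ 1.03e+05.

E[X] = 262144 · (7/8)^{7} = 823543/8 ≈ 1.03e+05.


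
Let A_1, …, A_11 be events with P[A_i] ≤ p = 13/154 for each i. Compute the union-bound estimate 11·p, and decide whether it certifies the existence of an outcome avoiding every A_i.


Union bound: P[∪_{i=1}^{11} A_i] ≤ Σ_i P[A_i] ≤ 11·p = 11·(13/154) = 13/14.
Numerically: 13/14 ≈ 0.9285714.
Is 13/14 < 1? YES.
Since P[∪ A_i] ≤ 13/14 < 1, the complement has P[∩ A_i^c] ≥ 1 − 13/14 = 1/14 > 0, so some outcome avoids every A_i.

11·p = 13/14 ≈ 0.9285714; existence CERTIFIED by the union bound.


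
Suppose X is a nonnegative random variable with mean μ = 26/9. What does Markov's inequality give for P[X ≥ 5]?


μ = E[X] = 26/9, a = 5.
Markov: P[X ≥ 5] ≤ μ/a = (26/9)/5 = 26/45.
Numerically: ≈ 0.5778.
(Since a = 5 > μ = 2.8889, the bound 26/45 is < 1 and informative.)

P[X ≥ 5] ≤ 26/45 ≈ 0.5778.


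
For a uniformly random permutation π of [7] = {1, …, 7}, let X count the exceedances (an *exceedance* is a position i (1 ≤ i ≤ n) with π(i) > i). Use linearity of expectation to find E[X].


Write X = Σ_{i=1}^{7} X_i, where X_i = 1_{π(i) > i}.
For each fixed i, π(i) is uniform over {1, …, 7} (marginal of a uniform permutation), so P[π(i) > i] = (n − i)/n. Summing: Σ_{i=1}^{7} (n − i)/n = (0 + 1 + … + 6)/7 = 7(7 − 1)/(2·7) = (7 − 1)/2.
Hence E[X] = Σ_{i=1}^{7} (7 − i)/7 = 3 ≈ 3.000000.

E[X] = 3 = 3.000000.


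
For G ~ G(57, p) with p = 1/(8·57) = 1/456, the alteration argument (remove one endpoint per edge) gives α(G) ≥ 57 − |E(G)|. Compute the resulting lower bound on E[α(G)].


E[|E(G)|] = C(57, 2)·p = 1596 · (1/456) = 7/2.
E[α(G)] ≥ n − E[|E(G)|] = 57 − 7/2 = 107/2.
Numerically: ≈ 53.500000.
(This is only a lower bound; the true E[α(G)] may be larger.)

E[α(G)] ≥ 107/2 ≈ 53.500000.


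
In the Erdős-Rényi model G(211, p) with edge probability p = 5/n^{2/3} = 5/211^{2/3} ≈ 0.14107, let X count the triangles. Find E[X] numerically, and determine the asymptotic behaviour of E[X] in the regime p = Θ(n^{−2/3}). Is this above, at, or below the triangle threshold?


Number of potential triangles: C(211, 3) = 1543465.
Each occurs with probability p³ ≈ (0.14107)³ ≈ 2.8076638e-03.
By linearity: E[X] = C(211, 3)·p³ ≈ 1543465 · 2.8076638e-03 ≈ 4333.53081.
Since α = 2/3 < 1, p = c/n^{2/3} ≫ 1/n is above the triangle threshold p ~ 1/n. Asymptotically E[X] ~ (c³/6)·n^{3(1−α)} = (5³/6)·n^{1} → ∞; triangles are abundant w.h.p.

E[X] ≈ 4333.53081; in regime p = Θ(1/n^{2/3}) E[X] diverges (above the triangle threshold p ~ 1/n).


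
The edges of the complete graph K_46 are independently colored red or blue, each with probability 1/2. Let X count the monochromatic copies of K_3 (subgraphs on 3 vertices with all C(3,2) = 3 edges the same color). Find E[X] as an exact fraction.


Let X = Σ_S X_S over the C(46, 3) = 15180 subsets S of size 3, where X_S = 1 if the K_3 on S is monochromatic.
For a fixed S, the K_3 on S has C(3, 2) = 3 edges. P[all 3 edges red] = (1/2)^3, and likewise for blue, so P[monochromatic] = 2·(1/2)^3 = 2^{1 − 3} = 1/4.
Summing: E[X] = C(46, 3) · 2^{1 − 3} = 15180 · 1/4 = 3795.
Numerically: E[X] ≈ 3795.00000.

E[X] = C(46,3)·2^(1−C(3,2)) = 3795 ≈ 3795.00000.


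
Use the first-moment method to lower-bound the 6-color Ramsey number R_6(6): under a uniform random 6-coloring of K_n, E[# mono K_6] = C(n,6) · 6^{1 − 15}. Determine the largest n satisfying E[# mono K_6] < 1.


We need C(n, 6) · 6^{1 − 15} < 1, i.e. C(n, 6) < 6^{15 − 1} = 78364164096.
Check values of n near the boundary:
  n = 197: C(197, 6) = 75176946208; 75176946208 < 78364164096? YES
  n = 198: C(198, 6) = 77526225777; 77526225777 < 78364164096? YES
  n = 199: C(199, 6) = 79936367511; 79936367511 < 78364164096? NO
  n = 200: C(200, 6) = 82408626300; 82408626300 < 78364164096? NO
  n = 201: C(201, 6) = 84944276340; 84944276340 < 78364164096? NO
The largest n with C(n, 6) < 78364164096 is n = 198 (where E[X] = 25842075259/26121388032 ≈ 0.98931). Hence R_6(6) > 198, i.e. R_6(6) ≥ 199.

Largest n = 198; hence R_6(6) > 198.


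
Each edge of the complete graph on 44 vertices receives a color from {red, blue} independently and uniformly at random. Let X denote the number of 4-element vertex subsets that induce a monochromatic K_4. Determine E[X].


Let X = Σ_S X_S over the C(44, 4) = 135751 subsets S of size 4, where X_S = 1 if the K_4 on S is monochromatic.
For a fixed S, the K_4 on S has C(4, 2) = 6 edges. P[all 6 edges red] = (1/2)^6, and likewise for blue, so P[monochromatic] = 2·(1/2)^6 = 2^{1 − 6} = 1/32.
By linearity: E[X] = C(44, 4) · 2^{1 − 6} = 135751 · 1/32 = 135751/32.
Numerically: E[X] ≈ 4242.219.

E[X] = C(44,4)·2^(1−C(4,2)) = 135751/32 ≈ 4242.219.


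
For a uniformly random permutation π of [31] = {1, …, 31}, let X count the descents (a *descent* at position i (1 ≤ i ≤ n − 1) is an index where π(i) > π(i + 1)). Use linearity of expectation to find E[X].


Write X = Σ X_I over i = 1, …, 30, with X_I the indicator of one descent.
There are 30 indicators.
For each fixed i, the pair (π(i), π(i+1)) is a uniformly random ordered pair of distinct values from {1, …, 31}; by symmetry P[π(i) > π(i+1)] = 1/2.
By linearity: E[X] = 30 · (1/2) = (31 − 1) · (1/2) = 15 ≈ 15.000.

E[X] = 15 = 15.000.
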